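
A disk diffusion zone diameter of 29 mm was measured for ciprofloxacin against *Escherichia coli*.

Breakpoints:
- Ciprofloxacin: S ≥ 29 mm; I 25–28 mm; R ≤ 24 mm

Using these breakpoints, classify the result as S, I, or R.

Ciprofloxacin (29 mm) ≥ 29 mm ⇒ S

Susceptible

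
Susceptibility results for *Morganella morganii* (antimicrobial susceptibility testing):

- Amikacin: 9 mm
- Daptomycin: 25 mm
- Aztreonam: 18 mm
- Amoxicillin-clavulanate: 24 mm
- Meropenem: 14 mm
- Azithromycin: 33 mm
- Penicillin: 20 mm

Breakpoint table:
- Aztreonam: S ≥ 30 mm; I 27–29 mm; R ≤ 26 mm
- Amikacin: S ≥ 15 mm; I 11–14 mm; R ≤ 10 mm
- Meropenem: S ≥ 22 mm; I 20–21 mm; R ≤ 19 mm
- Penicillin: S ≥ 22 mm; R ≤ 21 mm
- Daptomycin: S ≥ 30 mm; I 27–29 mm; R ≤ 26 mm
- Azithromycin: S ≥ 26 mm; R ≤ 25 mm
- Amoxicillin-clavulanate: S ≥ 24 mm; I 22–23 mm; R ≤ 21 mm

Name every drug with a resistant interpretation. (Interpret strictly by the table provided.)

Amikacin 9 mm: ≤ 10 mm ⇒ R
Daptomycin (25 mm) ≤ 26 mm → Resistant
Aztreonam (18 mm) ≤ 26 mm ⇒ R
Amoxicillin-clavulanate: 24 mm is ≥ 24 mm → susceptible
Meropenem (14 mm) ≤ 19 mm → R
Azithromycin: 33 mm is ≥ 26 mm → susceptible
Penicillin: 20 mm is ≤ 21 mm → resistant

amikacin, daptomycin, aztreonam, meropenem, penicillin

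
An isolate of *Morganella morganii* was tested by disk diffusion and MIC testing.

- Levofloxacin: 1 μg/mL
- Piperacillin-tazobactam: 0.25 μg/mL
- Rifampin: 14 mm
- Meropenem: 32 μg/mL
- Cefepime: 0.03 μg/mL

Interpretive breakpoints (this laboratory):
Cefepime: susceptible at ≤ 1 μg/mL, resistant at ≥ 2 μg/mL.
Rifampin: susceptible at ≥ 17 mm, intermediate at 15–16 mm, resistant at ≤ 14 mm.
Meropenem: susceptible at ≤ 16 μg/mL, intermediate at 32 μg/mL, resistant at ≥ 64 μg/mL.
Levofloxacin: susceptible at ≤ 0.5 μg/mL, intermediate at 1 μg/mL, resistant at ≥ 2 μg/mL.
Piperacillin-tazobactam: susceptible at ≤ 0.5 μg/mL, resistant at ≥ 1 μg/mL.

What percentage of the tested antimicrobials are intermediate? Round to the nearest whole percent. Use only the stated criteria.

Levofloxacin (1 μg/mL) = 1 μg/mL → Intermediate
Piperacillin-tazobactam: 0.25 μg/mL is ≤ 0.5 μg/mL ⇒ Susceptible
Rifampin 14 mm: ≤ 14 mm — R
Meropenem (32 μg/mL) = 32 μg/mL — I
Cefepime (0.03 μg/mL) ≤ 1 μg/mL — susceptible
Intermediate: 2/5

40%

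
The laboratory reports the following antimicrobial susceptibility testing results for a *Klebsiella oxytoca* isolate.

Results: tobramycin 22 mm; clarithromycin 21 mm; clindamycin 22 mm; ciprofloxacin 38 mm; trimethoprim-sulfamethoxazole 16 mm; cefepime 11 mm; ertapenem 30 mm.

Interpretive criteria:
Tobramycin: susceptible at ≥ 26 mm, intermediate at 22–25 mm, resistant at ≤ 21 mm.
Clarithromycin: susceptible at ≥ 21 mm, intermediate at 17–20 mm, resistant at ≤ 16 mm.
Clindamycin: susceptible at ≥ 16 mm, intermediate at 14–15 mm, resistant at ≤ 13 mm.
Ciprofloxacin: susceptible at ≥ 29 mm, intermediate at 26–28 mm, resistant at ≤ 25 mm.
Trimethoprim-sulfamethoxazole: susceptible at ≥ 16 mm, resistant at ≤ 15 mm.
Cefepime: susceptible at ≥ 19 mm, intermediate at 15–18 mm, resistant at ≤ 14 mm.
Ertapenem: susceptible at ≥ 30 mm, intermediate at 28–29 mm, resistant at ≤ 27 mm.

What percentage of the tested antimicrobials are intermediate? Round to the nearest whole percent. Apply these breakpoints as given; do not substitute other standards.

Tobramycin: 22 mm is in 22–25 mm — I
Clarithromycin (21 mm) ≥ 21 mm → S
Clindamycin 22 mm: ≥ 16 mm → susceptible
Ciprofloxacin (38 mm) ≥ 29 mm ⇒ S
Trimethoprim-sulfamethoxazole: 16 mm is ≥ 16 mm — susceptible
Cefepime (11 mm) ≤ 14 mm → Resistant
Ertapenem: 30 mm is ≥ 30 mm → Susceptible
Intermediate: 1/7

14%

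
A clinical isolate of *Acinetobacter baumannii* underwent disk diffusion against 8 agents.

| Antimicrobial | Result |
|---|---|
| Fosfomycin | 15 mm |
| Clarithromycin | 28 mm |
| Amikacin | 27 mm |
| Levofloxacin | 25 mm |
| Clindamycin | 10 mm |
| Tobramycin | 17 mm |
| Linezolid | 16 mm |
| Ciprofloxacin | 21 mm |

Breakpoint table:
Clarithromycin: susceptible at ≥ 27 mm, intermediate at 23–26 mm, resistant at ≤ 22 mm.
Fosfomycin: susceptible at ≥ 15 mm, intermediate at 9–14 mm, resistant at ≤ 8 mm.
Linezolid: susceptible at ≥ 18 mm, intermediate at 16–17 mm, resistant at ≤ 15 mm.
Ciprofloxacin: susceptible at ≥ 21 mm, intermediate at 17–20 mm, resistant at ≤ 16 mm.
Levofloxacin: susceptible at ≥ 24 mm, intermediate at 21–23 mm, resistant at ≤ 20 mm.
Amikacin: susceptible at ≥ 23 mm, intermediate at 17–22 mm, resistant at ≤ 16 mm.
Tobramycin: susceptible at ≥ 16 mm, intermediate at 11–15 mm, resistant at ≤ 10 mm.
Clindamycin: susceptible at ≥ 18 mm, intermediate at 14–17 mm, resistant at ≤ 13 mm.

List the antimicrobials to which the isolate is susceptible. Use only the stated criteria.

fosfomycin, clarithromycin, amikacin, levofloxacin, tobramycin, ciprofloxacin

Fosfomycin: 15 mm is ≥ 15 mm — susceptible
Clarithromycin 28 mm: ≥ 27 mm — Susceptible
Amikacin 27 mm: ≥ 23 mm — Susceptible
Levofloxacin: 25 mm is ≥ 24 mm — S
Clindamycin 10 mm: ≤ 13 mm — R
Tobramycin 17 mm: ≥ 16 mm ⇒ susceptible
Linezolid 16 mm: in 16–17 mm — Intermediate
Ciprofloxacin 21 mm: ≥ 21 mm ⇒ Susceptible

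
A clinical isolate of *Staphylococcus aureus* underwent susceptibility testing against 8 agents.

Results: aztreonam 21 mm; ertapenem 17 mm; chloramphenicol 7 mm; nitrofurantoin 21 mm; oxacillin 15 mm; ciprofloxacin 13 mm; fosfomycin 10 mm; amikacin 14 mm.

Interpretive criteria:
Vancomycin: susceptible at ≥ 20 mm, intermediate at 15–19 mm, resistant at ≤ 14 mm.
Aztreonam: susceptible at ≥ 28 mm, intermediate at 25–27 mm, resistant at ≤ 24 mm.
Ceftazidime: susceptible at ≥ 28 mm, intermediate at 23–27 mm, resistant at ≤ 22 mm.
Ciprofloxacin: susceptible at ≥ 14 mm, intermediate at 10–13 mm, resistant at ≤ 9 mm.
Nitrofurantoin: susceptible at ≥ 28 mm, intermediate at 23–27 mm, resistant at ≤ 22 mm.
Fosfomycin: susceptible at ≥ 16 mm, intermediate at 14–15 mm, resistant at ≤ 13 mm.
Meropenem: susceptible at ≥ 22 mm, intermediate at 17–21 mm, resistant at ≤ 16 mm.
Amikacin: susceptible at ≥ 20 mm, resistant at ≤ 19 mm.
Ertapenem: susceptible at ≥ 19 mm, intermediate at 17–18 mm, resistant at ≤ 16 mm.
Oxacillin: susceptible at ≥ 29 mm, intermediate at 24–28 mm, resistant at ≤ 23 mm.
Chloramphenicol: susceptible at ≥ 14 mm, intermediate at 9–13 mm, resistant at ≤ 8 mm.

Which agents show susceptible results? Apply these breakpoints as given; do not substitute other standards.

none

Aztreonam 21 mm: ≤ 24 mm → Resistant
Ertapenem: 17 mm is in 17–18 mm ⇒ Intermediate
Chloramphenicol: 7 mm is ≤ 8 mm → R
Nitrofurantoin (21 mm) ≤ 22 mm → Resistant
Oxacillin: 15 mm is ≤ 23 mm ⇒ resistant
Ciprofloxacin 13 mm: in 10–13 mm → I
Fosfomycin: 10 mm is ≤ 13 mm → resistant
Amikacin (14 mm) ≤ 19 mm ⇒ resistant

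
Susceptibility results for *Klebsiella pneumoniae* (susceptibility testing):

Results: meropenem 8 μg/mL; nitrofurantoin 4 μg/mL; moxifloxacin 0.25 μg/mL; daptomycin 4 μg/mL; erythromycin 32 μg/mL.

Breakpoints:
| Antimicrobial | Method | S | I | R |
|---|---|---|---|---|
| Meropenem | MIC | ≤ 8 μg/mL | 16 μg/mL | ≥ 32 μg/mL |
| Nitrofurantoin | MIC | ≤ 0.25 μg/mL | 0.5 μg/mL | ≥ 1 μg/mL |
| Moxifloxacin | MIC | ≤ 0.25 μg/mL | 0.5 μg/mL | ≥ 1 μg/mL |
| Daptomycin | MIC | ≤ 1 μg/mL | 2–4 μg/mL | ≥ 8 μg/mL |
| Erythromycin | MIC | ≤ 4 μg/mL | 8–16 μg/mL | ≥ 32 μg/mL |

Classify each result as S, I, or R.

S, R, S, I, R

Meropenem: 8 μg/mL is ≤ 8 μg/mL — S
Nitrofurantoin (4 μg/mL) ≥ 1 μg/mL → resistant
Moxifloxacin: 0.25 μg/mL is ≤ 0.25 μg/mL → S
Daptomycin 4 μg/mL: in 2–4 μg/mL — intermediate
Erythromycin (32 μg/mL) ≥ 32 μg/mL ⇒ resistant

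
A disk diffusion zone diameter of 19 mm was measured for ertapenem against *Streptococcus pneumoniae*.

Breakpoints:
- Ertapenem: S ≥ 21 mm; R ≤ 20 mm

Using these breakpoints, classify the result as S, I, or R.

Ertapenem: 19 mm is ≤ 20 mm ⇒ R

Resistant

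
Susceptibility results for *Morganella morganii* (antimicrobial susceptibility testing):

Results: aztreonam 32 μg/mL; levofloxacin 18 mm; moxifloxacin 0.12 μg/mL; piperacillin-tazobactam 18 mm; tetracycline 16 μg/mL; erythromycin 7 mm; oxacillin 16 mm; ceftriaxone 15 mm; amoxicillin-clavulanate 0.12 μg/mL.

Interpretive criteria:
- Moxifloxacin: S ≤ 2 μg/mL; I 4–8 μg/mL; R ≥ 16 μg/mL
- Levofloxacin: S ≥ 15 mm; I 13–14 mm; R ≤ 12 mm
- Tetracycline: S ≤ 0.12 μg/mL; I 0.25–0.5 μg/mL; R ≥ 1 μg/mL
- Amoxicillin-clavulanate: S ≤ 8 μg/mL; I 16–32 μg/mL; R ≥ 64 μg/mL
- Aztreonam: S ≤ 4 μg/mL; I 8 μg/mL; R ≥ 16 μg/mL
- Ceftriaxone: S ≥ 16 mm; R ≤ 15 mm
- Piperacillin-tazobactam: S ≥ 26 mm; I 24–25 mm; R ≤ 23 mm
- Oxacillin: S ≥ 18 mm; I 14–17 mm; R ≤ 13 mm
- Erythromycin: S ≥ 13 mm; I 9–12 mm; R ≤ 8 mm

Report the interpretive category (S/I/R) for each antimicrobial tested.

Aztreonam (32 μg/mL) ≥ 16 μg/mL → resistant
Levofloxacin: 18 mm is ≥ 15 mm → susceptible
Moxifloxacin: 0.12 μg/mL is ≤ 2 μg/mL → susceptible
Piperacillin-tazobactam: 18 mm is ≤ 23 mm ⇒ resistant
Tetracycline (16 μg/mL) ≥ 1 μg/mL ⇒ Resistant
Erythromycin (7 mm) ≤ 8 mm — R
Oxacillin 16 mm: in 14–17 mm → intermediate
Ceftriaxone: 15 mm is ≤ 15 mm — Resistant
Amoxicillin-clavulanate (0.12 μg/mL) ≤ 8 μg/mL ⇒ Susceptible

R, S, S, R, R, R, I, R, S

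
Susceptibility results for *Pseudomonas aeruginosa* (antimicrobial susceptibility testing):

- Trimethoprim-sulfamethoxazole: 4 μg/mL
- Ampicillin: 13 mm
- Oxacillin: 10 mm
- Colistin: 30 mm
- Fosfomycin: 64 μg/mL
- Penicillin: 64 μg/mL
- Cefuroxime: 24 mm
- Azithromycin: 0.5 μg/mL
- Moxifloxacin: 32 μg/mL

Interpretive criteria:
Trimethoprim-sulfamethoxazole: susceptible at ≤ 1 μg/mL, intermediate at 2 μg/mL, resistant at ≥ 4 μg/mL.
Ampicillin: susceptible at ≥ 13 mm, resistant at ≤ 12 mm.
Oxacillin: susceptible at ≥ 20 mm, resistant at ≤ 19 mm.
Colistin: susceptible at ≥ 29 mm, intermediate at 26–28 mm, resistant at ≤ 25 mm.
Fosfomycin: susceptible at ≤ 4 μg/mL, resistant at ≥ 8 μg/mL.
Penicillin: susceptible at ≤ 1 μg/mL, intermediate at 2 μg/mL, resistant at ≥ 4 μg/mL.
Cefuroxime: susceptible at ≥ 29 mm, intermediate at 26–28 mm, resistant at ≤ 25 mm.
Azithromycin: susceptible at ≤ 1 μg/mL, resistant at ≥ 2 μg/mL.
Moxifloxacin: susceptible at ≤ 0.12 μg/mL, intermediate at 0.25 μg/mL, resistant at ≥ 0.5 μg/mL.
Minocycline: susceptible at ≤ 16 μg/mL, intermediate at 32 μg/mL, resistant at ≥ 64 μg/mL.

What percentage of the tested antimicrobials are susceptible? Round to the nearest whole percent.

33%

Trimethoprim-sulfamethoxazole (4 μg/mL) ≥ 4 μg/mL — R
Ampicillin 13 mm: ≥ 13 mm — Susceptible
Oxacillin 10 mm: ≤ 19 mm — R
Colistin 30 mm: ≥ 29 mm → S
Fosfomycin 64 μg/mL: ≥ 8 μg/mL ⇒ resistant
Penicillin 64 μg/mL: ≥ 4 μg/mL → resistant
Cefuroxime: 24 mm is ≤ 25 mm → R
Azithromycin 0.5 μg/mL: ≤ 1 μg/mL — susceptible
Moxifloxacin 32 μg/mL: ≥ 0.5 μg/mL → R
Susceptible: 3/9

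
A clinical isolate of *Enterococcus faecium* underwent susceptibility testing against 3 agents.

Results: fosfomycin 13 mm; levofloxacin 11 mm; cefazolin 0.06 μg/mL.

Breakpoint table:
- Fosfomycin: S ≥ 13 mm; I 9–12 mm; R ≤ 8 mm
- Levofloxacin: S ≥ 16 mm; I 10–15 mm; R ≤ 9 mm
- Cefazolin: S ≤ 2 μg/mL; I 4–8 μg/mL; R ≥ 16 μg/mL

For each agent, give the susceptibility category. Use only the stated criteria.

Fosfomycin (13 mm) ≥ 13 mm ⇒ susceptible
Levofloxacin (11 mm) in 10–15 mm ⇒ I
Cefazolin (0.06 μg/mL) ≤ 2 μg/mL — Susceptible

S, I, S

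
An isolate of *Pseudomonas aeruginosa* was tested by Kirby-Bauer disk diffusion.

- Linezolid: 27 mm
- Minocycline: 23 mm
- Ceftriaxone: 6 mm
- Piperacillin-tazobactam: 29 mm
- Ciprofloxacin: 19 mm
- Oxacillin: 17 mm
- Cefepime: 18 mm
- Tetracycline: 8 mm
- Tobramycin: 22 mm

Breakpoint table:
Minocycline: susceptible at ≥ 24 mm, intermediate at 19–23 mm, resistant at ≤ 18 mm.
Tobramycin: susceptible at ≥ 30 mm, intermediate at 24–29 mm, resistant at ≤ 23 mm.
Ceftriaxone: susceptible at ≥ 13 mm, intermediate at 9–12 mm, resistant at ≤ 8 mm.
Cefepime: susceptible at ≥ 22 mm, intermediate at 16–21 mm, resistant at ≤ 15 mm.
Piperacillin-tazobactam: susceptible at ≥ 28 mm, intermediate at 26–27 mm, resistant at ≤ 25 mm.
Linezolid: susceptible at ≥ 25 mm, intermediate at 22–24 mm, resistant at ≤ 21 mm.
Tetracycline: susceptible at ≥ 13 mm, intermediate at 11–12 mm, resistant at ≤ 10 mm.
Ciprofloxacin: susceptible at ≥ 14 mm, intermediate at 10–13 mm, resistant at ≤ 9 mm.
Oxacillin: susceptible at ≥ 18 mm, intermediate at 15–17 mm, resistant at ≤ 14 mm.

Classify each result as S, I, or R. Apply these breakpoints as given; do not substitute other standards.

Linezolid 27 mm: ≥ 25 mm → Susceptible
Minocycline: 23 mm is in 19–23 mm ⇒ Intermediate
Ceftriaxone: 6 mm is ≤ 8 mm ⇒ R
Piperacillin-tazobactam (29 mm) ≥ 28 mm → susceptible
Ciprofloxacin 19 mm: ≥ 14 mm — Susceptible
Oxacillin 17 mm: in 15–17 mm ⇒ Intermediate
Cefepime (18 mm) in 16–21 mm → intermediate
Tetracycline: 8 mm is ≤ 10 mm ⇒ Resistant
Tobramycin 22 mm: ≤ 23 mm → resistant

S, I, R, S, S, I, I, R, R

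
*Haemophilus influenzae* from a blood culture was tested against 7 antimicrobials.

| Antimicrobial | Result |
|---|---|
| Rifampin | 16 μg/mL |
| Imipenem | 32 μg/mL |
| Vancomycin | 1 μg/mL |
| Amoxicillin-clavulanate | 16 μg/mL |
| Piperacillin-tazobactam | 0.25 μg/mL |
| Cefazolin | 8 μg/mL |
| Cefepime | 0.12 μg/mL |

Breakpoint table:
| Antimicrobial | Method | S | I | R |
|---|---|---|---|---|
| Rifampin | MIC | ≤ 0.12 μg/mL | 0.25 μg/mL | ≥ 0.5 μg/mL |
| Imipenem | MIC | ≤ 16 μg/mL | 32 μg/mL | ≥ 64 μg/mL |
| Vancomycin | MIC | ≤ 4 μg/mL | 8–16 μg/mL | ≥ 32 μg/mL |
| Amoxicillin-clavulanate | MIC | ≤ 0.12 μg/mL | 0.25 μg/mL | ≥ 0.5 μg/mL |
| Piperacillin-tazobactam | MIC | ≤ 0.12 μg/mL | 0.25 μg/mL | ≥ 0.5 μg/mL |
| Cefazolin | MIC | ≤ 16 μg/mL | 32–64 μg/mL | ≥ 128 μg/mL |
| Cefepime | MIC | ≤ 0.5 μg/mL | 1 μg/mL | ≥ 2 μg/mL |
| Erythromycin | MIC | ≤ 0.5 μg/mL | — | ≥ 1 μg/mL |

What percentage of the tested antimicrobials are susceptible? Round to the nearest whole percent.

43%

Rifampin (16 μg/mL) ≥ 0.5 μg/mL ⇒ resistant
Imipenem (32 μg/mL) = 32 μg/mL ⇒ intermediate
Vancomycin 1 μg/mL: ≤ 4 μg/mL — S
Amoxicillin-clavulanate 16 μg/mL: ≥ 0.5 μg/mL → R
Piperacillin-tazobactam: 0.25 μg/mL is = 0.25 μg/mL ⇒ I
Cefazolin 8 μg/mL: ≤ 16 μg/mL → S
Cefepime 0.12 μg/mL: ≤ 0.5 μg/mL — susceptible
Susceptible: 3/7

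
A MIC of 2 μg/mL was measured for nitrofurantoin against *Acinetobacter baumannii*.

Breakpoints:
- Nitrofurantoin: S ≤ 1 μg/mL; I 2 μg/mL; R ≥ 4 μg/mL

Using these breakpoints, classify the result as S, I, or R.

Intermediate

Nitrofurantoin: 2 μg/mL is = 2 μg/mL — intermediate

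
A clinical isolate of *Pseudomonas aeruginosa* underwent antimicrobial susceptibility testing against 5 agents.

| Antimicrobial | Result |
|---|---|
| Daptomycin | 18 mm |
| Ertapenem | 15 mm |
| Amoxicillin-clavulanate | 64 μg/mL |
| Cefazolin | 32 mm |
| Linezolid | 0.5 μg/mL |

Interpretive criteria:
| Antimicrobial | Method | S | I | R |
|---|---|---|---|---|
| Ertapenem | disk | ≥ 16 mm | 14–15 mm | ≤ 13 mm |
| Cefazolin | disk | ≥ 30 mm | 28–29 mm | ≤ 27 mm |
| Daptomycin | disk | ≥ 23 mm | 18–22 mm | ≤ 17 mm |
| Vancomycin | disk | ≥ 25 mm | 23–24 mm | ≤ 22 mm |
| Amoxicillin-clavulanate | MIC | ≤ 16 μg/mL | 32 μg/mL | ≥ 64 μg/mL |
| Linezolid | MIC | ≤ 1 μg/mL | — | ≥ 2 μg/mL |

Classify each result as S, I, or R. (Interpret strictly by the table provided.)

Daptomycin 18 mm: in 18–22 mm — I
Ertapenem (15 mm) in 14–15 mm → I
Amoxicillin-clavulanate 64 μg/mL: ≥ 64 μg/mL ⇒ resistant
Cefazolin: 32 mm is ≥ 30 mm → Susceptible
Linezolid 0.5 μg/mL: ≤ 1 μg/mL — Susceptible

I, I, R, S, S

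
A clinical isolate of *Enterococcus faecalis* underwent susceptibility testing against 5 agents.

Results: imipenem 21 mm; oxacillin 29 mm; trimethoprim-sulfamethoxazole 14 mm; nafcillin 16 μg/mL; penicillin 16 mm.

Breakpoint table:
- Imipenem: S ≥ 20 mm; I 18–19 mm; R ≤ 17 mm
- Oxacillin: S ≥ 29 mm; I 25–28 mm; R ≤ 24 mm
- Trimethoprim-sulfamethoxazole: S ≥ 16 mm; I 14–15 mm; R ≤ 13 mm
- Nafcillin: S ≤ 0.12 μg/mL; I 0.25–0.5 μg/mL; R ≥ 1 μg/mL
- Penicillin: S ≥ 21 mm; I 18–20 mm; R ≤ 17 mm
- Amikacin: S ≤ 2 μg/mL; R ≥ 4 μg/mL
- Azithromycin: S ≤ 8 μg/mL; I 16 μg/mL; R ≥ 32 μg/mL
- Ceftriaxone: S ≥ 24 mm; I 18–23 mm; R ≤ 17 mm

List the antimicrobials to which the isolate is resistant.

Imipenem: 21 mm is ≥ 20 mm ⇒ S
Oxacillin (29 mm) ≥ 29 mm ⇒ S
Trimethoprim-sulfamethoxazole (14 mm) in 14–15 mm → intermediate
Nafcillin: 16 μg/mL is ≥ 1 μg/mL ⇒ R
Penicillin: 16 mm is ≤ 17 mm → Resistant

nafcillin, penicillin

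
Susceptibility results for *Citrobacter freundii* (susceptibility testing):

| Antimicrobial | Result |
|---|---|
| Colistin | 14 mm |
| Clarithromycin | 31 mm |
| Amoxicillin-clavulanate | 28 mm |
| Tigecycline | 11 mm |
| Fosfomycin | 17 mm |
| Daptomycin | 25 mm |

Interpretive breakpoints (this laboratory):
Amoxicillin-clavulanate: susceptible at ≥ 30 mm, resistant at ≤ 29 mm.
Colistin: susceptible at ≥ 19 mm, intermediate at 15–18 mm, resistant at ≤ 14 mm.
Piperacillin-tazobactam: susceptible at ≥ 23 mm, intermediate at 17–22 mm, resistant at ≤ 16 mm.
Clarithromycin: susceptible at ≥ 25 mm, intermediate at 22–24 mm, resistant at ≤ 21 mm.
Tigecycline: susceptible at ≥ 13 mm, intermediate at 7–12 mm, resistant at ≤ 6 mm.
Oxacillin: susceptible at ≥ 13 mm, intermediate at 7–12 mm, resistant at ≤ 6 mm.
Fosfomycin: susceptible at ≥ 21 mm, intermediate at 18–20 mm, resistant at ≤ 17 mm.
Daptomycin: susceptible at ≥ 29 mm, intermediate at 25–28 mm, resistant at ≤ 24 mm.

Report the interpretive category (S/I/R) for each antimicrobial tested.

R, S, R, I, R, I

Colistin: 14 mm is ≤ 14 mm ⇒ R
Clarithromycin: 31 mm is ≥ 25 mm → susceptible
Amoxicillin-clavulanate (28 mm) ≤ 29 mm ⇒ resistant
Tigecycline (11 mm) in 7–12 mm — intermediate
Fosfomycin: 17 mm is ≤ 17 mm → Resistant
Daptomycin: 25 mm is in 25–28 mm → Intermediate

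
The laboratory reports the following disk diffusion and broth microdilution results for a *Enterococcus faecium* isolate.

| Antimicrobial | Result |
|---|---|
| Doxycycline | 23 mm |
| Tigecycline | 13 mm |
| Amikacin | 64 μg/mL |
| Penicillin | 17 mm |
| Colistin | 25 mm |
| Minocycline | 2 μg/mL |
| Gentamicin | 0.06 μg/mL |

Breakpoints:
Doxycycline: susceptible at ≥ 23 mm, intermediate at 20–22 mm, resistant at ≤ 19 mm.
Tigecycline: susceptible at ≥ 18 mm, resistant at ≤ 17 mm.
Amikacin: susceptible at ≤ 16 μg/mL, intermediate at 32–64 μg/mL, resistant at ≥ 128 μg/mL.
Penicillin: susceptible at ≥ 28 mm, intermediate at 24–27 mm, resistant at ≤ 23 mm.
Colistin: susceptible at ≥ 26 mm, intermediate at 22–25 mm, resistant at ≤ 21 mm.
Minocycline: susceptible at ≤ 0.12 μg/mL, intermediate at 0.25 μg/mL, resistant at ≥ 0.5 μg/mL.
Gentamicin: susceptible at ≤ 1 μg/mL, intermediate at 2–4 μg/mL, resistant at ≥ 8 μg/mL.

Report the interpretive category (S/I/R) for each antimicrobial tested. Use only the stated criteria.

Doxycycline 23 mm: ≥ 23 mm → Susceptible
Tigecycline: 13 mm is ≤ 17 mm — resistant
Amikacin 64 μg/mL: in 32–64 μg/mL — Intermediate
Penicillin 17 mm: ≤ 23 mm — Resistant
Colistin: 25 mm is in 22–25 mm → I
Minocycline: 2 μg/mL is ≥ 0.5 μg/mL — resistant
Gentamicin (0.06 μg/mL) ≤ 1 μg/mL → Susceptible

S, R, I, R, I, R, S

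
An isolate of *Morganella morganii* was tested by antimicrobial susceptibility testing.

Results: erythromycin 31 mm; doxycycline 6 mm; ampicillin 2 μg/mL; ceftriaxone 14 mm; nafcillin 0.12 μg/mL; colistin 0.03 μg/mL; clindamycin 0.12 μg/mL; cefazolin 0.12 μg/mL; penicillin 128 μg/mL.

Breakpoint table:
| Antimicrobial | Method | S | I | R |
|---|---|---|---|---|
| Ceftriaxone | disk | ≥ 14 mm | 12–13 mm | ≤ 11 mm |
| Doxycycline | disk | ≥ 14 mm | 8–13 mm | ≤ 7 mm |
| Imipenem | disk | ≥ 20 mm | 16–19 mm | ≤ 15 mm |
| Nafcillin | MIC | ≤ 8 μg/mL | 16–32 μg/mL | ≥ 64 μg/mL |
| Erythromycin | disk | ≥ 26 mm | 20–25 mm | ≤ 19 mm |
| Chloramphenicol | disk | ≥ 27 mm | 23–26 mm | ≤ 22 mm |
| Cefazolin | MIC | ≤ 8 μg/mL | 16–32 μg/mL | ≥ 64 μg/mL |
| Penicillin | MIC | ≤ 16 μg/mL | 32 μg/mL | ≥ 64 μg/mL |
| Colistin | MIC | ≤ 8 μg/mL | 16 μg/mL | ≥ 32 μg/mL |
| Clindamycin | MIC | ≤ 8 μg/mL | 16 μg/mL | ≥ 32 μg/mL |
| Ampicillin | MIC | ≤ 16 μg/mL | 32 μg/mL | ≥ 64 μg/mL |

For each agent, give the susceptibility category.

S, R, S, S, S, S, S, S, R

Erythromycin: 31 mm is ≥ 26 mm → Susceptible
Doxycycline (6 mm) ≤ 7 mm ⇒ R
Ampicillin (2 μg/mL) ≤ 16 μg/mL ⇒ S
Ceftriaxone 14 mm: ≥ 14 mm ⇒ S
Nafcillin 0.12 μg/mL: ≤ 8 μg/mL ⇒ Susceptible
Colistin: 0.03 μg/mL is ≤ 8 μg/mL ⇒ Susceptible
Clindamycin: 0.12 μg/mL is ≤ 8 μg/mL ⇒ susceptible
Cefazolin: 0.12 μg/mL is ≤ 8 μg/mL ⇒ Susceptible
Penicillin: 128 μg/mL is ≥ 64 μg/mL → Resistant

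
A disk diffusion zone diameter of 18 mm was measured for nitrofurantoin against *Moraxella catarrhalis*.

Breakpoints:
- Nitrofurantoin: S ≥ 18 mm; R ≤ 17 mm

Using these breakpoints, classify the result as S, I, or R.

Nitrofurantoin 18 mm: ≥ 18 mm ⇒ susceptible

Susceptible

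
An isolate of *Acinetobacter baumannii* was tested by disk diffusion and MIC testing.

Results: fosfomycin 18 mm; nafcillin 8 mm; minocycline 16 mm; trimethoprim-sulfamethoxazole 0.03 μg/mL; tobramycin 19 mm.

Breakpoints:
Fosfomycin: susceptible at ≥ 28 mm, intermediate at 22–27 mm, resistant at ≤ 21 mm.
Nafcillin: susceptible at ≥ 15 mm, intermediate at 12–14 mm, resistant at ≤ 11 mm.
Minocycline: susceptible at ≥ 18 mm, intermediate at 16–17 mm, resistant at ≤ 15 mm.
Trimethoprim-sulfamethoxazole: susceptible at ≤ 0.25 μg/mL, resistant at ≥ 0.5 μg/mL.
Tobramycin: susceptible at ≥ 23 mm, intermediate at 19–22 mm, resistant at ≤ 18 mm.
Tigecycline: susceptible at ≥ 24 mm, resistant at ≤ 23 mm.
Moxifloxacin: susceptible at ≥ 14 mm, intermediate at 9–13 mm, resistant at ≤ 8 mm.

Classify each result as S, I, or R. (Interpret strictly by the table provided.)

Fosfomycin (18 mm) ≤ 21 mm — R
Nafcillin (8 mm) ≤ 11 mm → R
Minocycline 16 mm: in 16–17 mm → Intermediate
Trimethoprim-sulfamethoxazole 0.03 μg/mL: ≤ 0.25 μg/mL ⇒ Susceptible
Tobramycin (19 mm) in 19–22 mm ⇒ intermediate

R, R, I, S, I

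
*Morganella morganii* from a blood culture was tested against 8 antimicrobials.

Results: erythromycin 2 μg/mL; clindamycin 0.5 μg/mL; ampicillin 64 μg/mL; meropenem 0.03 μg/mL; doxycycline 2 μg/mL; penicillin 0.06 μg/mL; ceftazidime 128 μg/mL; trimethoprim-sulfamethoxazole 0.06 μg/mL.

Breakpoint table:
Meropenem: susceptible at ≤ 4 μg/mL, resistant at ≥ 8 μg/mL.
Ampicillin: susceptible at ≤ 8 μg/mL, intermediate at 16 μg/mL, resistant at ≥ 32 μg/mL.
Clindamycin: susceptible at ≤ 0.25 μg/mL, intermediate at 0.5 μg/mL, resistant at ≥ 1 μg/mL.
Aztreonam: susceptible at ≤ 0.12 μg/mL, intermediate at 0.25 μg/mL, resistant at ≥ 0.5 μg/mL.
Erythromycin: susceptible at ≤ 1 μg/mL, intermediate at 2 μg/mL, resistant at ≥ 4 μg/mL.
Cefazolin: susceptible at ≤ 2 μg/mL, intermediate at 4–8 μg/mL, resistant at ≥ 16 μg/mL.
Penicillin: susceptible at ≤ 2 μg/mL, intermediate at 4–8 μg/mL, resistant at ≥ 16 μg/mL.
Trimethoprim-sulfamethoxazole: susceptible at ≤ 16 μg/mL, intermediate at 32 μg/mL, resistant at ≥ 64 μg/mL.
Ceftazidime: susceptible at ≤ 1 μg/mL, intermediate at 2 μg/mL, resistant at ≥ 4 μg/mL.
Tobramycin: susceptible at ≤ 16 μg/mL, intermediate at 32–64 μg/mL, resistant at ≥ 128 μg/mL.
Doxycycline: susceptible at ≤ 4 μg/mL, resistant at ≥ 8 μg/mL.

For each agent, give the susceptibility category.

I, I, R, S, S, S, R, S

Erythromycin (2 μg/mL) = 2 μg/mL → I
Clindamycin 0.5 μg/mL: = 0.5 μg/mL — intermediate
Ampicillin 64 μg/mL: ≥ 32 μg/mL → resistant
Meropenem (0.03 μg/mL) ≤ 4 μg/mL → S
Doxycycline 2 μg/mL: ≤ 4 μg/mL ⇒ susceptible
Penicillin 0.06 μg/mL: ≤ 2 μg/mL — S
Ceftazidime: 128 μg/mL is ≥ 4 μg/mL — Resistant
Trimethoprim-sulfamethoxazole (0.06 μg/mL) ≤ 16 μg/mL → Susceptible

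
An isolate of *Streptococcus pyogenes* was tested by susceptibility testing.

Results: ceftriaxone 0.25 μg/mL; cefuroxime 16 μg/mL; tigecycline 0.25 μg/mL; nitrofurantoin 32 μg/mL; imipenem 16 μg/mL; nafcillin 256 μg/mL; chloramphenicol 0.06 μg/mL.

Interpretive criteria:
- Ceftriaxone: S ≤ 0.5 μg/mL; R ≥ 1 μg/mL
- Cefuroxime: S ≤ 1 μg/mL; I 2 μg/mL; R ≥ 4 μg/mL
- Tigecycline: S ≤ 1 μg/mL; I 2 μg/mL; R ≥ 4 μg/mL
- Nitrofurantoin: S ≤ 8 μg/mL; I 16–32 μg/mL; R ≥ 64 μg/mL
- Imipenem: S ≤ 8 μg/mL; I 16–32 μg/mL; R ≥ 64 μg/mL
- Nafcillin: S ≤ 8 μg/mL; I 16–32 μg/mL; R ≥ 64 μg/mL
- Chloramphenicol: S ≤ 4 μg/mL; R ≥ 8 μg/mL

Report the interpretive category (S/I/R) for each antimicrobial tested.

S, R, S, I, I, R, S

Ceftriaxone (0.25 μg/mL) ≤ 0.5 μg/mL ⇒ susceptible
Cefuroxime: 16 μg/mL is ≥ 4 μg/mL — Resistant
Tigecycline 0.25 μg/mL: ≤ 1 μg/mL — susceptible
Nitrofurantoin (32 μg/mL) in 16–32 μg/mL → Intermediate
Imipenem: 16 μg/mL is in 16–32 μg/mL → intermediate
Nafcillin: 256 μg/mL is ≥ 64 μg/mL → resistant
Chloramphenicol: 0.06 μg/mL is ≤ 4 μg/mL ⇒ Susceptible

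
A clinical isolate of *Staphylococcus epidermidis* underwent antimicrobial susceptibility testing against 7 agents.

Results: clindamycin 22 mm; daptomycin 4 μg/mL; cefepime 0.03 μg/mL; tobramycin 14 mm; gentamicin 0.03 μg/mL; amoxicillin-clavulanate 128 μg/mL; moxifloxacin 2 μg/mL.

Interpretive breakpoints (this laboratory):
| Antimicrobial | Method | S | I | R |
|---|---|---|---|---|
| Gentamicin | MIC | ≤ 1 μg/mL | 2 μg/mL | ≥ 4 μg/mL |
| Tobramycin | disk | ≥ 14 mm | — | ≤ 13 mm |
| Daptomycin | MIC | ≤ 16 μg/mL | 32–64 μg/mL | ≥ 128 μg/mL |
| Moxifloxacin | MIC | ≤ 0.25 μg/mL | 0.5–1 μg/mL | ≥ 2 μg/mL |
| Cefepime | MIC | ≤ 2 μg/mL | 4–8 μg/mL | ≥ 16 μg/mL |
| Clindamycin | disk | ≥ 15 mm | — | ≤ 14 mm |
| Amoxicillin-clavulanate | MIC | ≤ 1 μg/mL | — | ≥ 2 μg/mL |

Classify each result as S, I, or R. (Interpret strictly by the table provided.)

S, S, S, S, S, R, R

Clindamycin 22 mm: ≥ 15 mm → Susceptible
Daptomycin (4 μg/mL) ≤ 16 μg/mL — S
Cefepime: 0.03 μg/mL is ≤ 2 μg/mL → Susceptible
Tobramycin (14 mm) ≥ 14 mm ⇒ susceptible
Gentamicin (0.03 μg/mL) ≤ 1 μg/mL — susceptible
Amoxicillin-clavulanate 128 μg/mL: ≥ 2 μg/mL — resistant
Moxifloxacin (2 μg/mL) ≥ 2 μg/mL ⇒ R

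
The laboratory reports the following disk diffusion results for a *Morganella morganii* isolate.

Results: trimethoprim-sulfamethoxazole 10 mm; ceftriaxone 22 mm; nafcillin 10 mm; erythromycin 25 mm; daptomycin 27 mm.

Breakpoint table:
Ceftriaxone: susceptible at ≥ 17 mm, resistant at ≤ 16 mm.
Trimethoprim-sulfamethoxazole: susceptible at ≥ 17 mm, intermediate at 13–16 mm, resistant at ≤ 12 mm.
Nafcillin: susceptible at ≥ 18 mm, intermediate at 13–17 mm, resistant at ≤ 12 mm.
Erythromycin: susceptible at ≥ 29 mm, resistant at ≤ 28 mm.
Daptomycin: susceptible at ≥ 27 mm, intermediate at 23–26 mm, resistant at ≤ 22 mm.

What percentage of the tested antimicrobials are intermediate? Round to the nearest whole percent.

0%

Trimethoprim-sulfamethoxazole: 10 mm is ≤ 12 mm ⇒ resistant
Ceftriaxone 22 mm: ≥ 17 mm — susceptible
Nafcillin (10 mm) ≤ 12 mm → Resistant
Erythromycin (25 mm) ≤ 28 mm — Resistant
Daptomycin (27 mm) ≥ 27 mm → Susceptible
Intermediate: 0/5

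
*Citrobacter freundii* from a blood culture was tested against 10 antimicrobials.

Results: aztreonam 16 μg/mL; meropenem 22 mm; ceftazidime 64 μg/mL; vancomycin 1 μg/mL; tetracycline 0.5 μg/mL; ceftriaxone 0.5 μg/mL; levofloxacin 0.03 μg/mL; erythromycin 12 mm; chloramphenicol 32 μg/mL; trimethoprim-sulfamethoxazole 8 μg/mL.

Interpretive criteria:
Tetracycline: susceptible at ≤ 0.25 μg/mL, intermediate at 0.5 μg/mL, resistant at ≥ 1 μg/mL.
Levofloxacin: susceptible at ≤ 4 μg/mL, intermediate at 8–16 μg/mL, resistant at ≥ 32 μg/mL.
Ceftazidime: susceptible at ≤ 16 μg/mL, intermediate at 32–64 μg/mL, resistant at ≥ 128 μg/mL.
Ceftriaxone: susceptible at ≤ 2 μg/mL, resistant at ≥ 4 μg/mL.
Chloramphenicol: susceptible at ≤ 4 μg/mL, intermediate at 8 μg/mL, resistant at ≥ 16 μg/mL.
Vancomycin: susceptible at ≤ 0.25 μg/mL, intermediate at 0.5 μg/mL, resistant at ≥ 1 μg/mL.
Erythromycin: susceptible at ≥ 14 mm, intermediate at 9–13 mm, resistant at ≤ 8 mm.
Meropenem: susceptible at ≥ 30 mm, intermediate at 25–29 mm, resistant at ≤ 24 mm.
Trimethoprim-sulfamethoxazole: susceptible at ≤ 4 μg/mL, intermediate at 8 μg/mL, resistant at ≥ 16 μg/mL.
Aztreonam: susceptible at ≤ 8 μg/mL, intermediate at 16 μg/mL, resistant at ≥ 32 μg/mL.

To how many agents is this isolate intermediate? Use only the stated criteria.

Aztreonam: 16 μg/mL is = 16 μg/mL — I
Meropenem: 22 mm is ≤ 24 mm — Resistant
Ceftazidime 64 μg/mL: in 32–64 μg/mL — I
Vancomycin: 1 μg/mL is ≥ 1 μg/mL → Resistant
Tetracycline: 0.5 μg/mL is = 0.5 μg/mL ⇒ I
Ceftriaxone: 0.5 μg/mL is ≤ 2 μg/mL — Susceptible
Levofloxacin (0.03 μg/mL) ≤ 4 μg/mL → Susceptible
Erythromycin (12 mm) in 9–13 mm — intermediate
Chloramphenicol (32 μg/mL) ≥ 16 μg/mL → R
Trimethoprim-sulfamethoxazole 8 μg/mL: = 8 μg/mL ⇒ Intermediate
Intermediate: 5

5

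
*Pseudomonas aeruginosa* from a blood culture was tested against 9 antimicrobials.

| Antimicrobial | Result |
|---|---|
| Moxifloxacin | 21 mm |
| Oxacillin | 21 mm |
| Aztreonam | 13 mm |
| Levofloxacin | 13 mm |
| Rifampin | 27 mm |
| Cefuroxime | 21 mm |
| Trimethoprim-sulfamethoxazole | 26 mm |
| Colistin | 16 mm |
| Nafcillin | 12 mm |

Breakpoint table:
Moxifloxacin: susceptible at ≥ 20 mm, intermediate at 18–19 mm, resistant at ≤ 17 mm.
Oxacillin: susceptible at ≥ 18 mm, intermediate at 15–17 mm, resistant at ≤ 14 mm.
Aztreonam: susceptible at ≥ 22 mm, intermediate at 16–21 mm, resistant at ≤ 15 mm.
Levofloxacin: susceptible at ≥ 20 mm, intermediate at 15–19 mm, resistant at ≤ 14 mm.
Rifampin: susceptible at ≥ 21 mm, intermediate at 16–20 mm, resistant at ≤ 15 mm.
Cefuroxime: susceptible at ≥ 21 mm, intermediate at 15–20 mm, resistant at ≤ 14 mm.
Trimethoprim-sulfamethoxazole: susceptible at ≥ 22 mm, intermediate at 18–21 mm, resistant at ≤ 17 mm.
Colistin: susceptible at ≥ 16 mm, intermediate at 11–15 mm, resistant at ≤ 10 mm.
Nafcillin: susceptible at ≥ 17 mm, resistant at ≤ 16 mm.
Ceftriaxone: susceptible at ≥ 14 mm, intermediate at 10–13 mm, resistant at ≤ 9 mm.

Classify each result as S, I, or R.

Moxifloxacin (21 mm) ≥ 20 mm — S
Oxacillin 21 mm: ≥ 18 mm → Susceptible
Aztreonam: 13 mm is ≤ 15 mm → Resistant
Levofloxacin (13 mm) ≤ 14 mm ⇒ R
Rifampin: 27 mm is ≥ 21 mm ⇒ Susceptible
Cefuroxime: 21 mm is ≥ 21 mm — S
Trimethoprim-sulfamethoxazole (26 mm) ≥ 22 mm ⇒ S
Colistin 16 mm: ≥ 16 mm ⇒ S
Nafcillin (12 mm) ≤ 16 mm — resistant

S, S, R, R, S, S, S, S, R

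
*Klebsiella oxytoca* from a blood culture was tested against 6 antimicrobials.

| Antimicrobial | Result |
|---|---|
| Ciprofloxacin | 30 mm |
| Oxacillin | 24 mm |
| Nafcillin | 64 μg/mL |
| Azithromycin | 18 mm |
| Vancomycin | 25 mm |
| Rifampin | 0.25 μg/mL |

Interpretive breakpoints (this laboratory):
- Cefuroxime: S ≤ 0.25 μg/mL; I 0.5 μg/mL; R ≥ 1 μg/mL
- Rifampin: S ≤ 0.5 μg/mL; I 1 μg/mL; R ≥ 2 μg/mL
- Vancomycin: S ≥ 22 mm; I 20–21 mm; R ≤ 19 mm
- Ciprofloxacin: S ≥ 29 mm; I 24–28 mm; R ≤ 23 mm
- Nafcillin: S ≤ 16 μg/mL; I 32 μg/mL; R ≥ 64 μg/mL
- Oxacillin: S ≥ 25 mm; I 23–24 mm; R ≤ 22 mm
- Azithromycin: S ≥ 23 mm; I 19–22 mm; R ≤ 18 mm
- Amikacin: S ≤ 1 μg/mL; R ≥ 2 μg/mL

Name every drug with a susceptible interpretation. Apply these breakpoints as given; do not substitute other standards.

Ciprofloxacin (30 mm) ≥ 29 mm ⇒ S
Oxacillin 24 mm: in 23–24 mm ⇒ Intermediate
Nafcillin: 64 μg/mL is ≥ 64 μg/mL — Resistant
Azithromycin (18 mm) ≤ 18 mm — Resistant
Vancomycin: 25 mm is ≥ 22 mm → susceptible
Rifampin (0.25 μg/mL) ≤ 0.5 μg/mL — susceptible

ciprofloxacin, vancomycin, rifampin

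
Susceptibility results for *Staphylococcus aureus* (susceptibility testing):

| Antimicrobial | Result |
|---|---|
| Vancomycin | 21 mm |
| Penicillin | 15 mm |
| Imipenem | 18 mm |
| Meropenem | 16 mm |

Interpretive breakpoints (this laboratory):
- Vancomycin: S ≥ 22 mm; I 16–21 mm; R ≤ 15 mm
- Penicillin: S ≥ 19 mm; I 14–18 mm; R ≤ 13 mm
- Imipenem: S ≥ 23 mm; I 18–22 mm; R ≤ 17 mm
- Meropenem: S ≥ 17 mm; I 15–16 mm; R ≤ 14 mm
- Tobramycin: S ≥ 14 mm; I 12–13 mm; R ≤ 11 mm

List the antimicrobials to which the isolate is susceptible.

none

Vancomycin: 21 mm is in 16–21 mm ⇒ intermediate
Penicillin (15 mm) in 14–18 mm ⇒ Intermediate
Imipenem (18 mm) in 18–22 mm — intermediate
Meropenem: 16 mm is in 15–16 mm ⇒ Intermediate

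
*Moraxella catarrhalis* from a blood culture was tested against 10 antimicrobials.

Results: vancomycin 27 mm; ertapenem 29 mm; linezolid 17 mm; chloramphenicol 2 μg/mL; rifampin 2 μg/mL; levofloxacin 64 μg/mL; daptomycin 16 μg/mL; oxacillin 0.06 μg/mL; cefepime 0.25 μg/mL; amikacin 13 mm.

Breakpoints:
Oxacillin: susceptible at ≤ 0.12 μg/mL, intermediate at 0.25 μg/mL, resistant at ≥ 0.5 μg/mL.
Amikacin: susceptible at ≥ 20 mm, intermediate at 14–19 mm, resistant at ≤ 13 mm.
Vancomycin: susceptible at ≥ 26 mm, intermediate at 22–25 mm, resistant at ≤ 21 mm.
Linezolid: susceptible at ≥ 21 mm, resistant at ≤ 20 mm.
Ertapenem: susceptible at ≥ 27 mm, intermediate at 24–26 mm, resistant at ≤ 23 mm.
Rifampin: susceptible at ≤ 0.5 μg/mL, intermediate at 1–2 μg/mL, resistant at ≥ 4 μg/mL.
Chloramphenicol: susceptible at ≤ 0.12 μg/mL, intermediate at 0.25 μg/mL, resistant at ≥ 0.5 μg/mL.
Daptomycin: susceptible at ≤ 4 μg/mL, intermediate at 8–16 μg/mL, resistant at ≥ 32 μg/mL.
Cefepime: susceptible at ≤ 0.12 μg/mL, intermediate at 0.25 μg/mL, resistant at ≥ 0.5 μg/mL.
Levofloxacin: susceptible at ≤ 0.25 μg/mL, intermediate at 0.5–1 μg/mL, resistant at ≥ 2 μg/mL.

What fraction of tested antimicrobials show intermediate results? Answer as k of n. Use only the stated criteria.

Vancomycin (27 mm) ≥ 26 mm ⇒ S
Ertapenem (29 mm) ≥ 27 mm → susceptible
Linezolid (17 mm) ≤ 20 mm ⇒ R
Chloramphenicol: 2 μg/mL is ≥ 0.5 μg/mL → Resistant
Rifampin: 2 μg/mL is in 1–2 μg/mL ⇒ Intermediate
Levofloxacin 64 μg/mL: ≥ 2 μg/mL → R
Daptomycin: 16 μg/mL is in 8–16 μg/mL ⇒ intermediate
Oxacillin 0.06 μg/mL: ≤ 0.12 μg/mL → S
Cefepime: 0.25 μg/mL is = 0.25 μg/mL — Intermediate
Amikacin 13 mm: ≤ 13 mm — R
Intermediate: 3/10

3 of 10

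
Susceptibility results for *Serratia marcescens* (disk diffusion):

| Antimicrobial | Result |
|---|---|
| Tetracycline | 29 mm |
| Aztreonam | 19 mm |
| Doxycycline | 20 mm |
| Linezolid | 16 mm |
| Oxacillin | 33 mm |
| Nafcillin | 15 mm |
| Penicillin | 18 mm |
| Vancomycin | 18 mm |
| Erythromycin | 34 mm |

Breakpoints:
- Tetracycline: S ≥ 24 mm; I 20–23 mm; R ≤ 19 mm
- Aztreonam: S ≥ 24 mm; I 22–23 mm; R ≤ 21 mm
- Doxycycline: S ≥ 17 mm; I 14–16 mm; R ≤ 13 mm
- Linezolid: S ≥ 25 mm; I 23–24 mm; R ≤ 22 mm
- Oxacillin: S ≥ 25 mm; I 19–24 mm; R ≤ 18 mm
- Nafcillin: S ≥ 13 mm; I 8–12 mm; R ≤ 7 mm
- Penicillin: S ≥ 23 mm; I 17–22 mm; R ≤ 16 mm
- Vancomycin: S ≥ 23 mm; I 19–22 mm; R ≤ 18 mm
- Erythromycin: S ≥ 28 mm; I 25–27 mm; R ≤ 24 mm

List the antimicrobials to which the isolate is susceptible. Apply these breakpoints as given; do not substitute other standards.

tetracycline, doxycycline, oxacillin, nafcillin, erythromycin

Tetracycline (29 mm) ≥ 24 mm ⇒ S
Aztreonam: 19 mm is ≤ 21 mm ⇒ Resistant
Doxycycline (20 mm) ≥ 17 mm ⇒ Susceptible
Linezolid (16 mm) ≤ 22 mm — Resistant
Oxacillin: 33 mm is ≥ 25 mm — susceptible
Nafcillin (15 mm) ≥ 13 mm ⇒ S
Penicillin 18 mm: in 17–22 mm ⇒ intermediate
Vancomycin (18 mm) ≤ 18 mm → resistant
Erythromycin (34 mm) ≥ 28 mm ⇒ S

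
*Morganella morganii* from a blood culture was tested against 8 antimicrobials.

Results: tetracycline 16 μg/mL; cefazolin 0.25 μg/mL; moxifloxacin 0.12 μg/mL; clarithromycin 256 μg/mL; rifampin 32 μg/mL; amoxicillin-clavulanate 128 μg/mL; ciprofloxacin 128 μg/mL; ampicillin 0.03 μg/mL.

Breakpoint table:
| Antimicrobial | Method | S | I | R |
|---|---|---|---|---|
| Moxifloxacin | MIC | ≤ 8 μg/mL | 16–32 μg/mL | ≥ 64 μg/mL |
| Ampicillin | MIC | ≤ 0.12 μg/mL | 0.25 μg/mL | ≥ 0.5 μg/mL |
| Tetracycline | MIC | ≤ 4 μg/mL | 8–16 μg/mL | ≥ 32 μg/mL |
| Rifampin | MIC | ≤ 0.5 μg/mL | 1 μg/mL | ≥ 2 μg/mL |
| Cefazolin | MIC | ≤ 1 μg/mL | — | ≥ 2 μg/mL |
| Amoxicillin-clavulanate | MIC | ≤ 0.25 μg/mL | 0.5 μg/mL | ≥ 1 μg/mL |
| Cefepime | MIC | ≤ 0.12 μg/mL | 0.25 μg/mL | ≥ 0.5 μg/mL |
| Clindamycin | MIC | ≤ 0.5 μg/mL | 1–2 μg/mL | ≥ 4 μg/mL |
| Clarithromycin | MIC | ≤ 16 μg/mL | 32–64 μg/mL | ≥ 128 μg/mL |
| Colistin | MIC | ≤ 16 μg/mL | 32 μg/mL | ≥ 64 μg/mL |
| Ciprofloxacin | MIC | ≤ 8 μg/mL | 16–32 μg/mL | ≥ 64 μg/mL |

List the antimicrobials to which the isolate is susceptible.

cefazolin, moxifloxacin, ampicillin

Tetracycline: 16 μg/mL is in 8–16 μg/mL → I
Cefazolin: 0.25 μg/mL is ≤ 1 μg/mL ⇒ Susceptible
Moxifloxacin: 0.12 μg/mL is ≤ 8 μg/mL — Susceptible
Clarithromycin: 256 μg/mL is ≥ 128 μg/mL — Resistant
Rifampin (32 μg/mL) ≥ 2 μg/mL ⇒ R
Amoxicillin-clavulanate: 128 μg/mL is ≥ 1 μg/mL ⇒ resistant
Ciprofloxacin 128 μg/mL: ≥ 64 μg/mL ⇒ Resistant
Ampicillin: 0.03 μg/mL is ≤ 0.12 μg/mL — Susceptible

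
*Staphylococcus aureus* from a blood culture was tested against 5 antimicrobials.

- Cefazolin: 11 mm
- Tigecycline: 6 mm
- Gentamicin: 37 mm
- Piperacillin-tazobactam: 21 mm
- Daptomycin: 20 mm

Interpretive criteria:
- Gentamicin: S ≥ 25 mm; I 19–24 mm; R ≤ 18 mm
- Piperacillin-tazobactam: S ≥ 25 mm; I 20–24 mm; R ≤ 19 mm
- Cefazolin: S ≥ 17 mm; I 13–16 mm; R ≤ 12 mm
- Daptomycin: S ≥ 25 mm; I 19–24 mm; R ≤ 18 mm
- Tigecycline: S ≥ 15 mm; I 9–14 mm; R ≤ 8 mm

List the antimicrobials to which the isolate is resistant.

cefazolin, tigecycline

Cefazolin 11 mm: ≤ 12 mm ⇒ Resistant
Tigecycline (6 mm) ≤ 8 mm — R
Gentamicin: 37 mm is ≥ 25 mm ⇒ Susceptible
Piperacillin-tazobactam (21 mm) in 20–24 mm ⇒ Intermediate
Daptomycin: 20 mm is in 19–24 mm — intermediate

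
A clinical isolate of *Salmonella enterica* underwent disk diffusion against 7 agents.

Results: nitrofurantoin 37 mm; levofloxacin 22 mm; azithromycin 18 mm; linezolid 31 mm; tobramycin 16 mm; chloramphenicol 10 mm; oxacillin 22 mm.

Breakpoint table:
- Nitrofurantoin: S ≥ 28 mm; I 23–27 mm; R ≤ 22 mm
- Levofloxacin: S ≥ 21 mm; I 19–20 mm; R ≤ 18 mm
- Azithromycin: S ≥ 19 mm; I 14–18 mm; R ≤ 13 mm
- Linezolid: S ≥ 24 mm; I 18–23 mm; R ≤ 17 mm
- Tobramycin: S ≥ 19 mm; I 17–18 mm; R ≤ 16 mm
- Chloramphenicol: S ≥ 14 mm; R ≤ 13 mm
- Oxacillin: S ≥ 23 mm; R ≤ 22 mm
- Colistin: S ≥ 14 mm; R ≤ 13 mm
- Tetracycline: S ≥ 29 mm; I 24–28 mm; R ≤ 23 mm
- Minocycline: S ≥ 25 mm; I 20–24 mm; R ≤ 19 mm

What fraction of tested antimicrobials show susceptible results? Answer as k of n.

Nitrofurantoin 37 mm: ≥ 28 mm ⇒ susceptible
Levofloxacin: 22 mm is ≥ 21 mm ⇒ susceptible
Azithromycin (18 mm) in 14–18 mm → I
Linezolid 31 mm: ≥ 24 mm ⇒ Susceptible
Tobramycin (16 mm) ≤ 16 mm ⇒ resistant
Chloramphenicol (10 mm) ≤ 13 mm → R
Oxacillin 22 mm: ≤ 22 mm → R
Susceptible: 3/7

3 of 7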